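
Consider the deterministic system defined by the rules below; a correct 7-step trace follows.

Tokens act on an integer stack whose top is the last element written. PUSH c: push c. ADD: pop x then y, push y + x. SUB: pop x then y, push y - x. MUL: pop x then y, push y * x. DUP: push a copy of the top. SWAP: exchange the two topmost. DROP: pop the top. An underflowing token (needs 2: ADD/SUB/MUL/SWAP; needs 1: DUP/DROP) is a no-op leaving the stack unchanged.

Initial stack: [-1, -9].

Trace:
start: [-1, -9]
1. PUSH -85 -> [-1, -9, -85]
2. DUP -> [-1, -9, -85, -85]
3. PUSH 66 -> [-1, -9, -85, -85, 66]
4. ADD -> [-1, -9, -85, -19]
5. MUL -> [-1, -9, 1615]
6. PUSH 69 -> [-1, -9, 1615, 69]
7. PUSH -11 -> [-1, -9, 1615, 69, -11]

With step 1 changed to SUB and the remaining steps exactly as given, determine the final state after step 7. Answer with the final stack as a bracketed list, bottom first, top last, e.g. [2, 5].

(re-executing from step 1 with the substitution; state before step 1: [-1, -9])
1. SUB -> [8]
2. DUP -> [8, 8]
3. PUSH 66 -> [8, 8, 66]
4. ADD -> [8, 74]
5. MUL -> [592]
6. PUSH 69 -> [592, 69]
7. PUSH -11 -> [592, 69, -11]

[592, 69, -11]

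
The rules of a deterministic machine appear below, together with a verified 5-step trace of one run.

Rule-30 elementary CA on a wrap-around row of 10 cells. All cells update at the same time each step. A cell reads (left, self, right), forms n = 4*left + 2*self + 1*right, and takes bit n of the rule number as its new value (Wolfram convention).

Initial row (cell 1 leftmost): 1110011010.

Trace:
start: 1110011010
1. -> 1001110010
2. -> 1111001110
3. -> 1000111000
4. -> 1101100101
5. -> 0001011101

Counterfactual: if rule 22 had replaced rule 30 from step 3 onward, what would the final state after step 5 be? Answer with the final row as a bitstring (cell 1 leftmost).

0011111100

(re-executing steps 3..5 under rule 22; state before step 3: 1111001110)
3. -> 0000110000
4. -> 0001001000
5. -> 0011111100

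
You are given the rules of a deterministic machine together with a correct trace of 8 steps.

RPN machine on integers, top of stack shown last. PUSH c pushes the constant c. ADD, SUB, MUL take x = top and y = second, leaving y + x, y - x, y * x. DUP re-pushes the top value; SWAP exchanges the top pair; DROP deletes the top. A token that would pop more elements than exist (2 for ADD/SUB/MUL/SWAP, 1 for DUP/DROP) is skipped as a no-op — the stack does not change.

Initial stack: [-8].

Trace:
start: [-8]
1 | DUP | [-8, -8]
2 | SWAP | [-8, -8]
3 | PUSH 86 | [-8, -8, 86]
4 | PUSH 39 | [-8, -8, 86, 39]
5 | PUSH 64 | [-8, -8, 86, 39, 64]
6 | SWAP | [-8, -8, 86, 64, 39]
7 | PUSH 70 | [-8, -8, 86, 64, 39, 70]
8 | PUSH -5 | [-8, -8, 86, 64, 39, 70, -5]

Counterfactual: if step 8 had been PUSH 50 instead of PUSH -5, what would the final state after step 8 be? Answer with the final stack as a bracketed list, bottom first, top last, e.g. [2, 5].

[-8, -8, 86, 64, 39, 70, 50]

(re-executing from step 8 with the substitution; state before step 8: [-8, -8, 86, 64, 39, 70])
8 | PUSH 50 | [-8, -8, 86, 64, 39, 70, 50]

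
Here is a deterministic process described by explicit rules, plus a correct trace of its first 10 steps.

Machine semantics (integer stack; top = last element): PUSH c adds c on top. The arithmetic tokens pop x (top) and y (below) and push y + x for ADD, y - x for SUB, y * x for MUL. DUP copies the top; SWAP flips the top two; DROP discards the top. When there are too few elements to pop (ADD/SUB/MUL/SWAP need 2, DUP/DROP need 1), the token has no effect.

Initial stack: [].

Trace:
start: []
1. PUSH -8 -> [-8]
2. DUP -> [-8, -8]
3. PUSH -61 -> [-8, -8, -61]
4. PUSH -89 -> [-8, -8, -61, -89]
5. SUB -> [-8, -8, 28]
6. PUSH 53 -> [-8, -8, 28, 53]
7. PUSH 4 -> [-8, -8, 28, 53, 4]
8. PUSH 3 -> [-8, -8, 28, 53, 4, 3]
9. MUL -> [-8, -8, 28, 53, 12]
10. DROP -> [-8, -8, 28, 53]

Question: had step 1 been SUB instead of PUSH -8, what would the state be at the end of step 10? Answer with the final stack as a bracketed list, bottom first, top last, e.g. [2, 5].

(re-executing from step 1 with the substitution; state before step 1: [])
1. SUB -> []
2. DUP -> []
3. PUSH -61 -> [-61]
4. PUSH -89 -> [-61, -89]
5. SUB -> [28]
6. PUSH 53 -> [28, 53]
7. PUSH 4 -> [28, 53, 4]
8. PUSH 3 -> [28, 53, 4, 3]
9. MUL -> [28, 53, 12]
10. DROP -> [28, 53]

[28, 53]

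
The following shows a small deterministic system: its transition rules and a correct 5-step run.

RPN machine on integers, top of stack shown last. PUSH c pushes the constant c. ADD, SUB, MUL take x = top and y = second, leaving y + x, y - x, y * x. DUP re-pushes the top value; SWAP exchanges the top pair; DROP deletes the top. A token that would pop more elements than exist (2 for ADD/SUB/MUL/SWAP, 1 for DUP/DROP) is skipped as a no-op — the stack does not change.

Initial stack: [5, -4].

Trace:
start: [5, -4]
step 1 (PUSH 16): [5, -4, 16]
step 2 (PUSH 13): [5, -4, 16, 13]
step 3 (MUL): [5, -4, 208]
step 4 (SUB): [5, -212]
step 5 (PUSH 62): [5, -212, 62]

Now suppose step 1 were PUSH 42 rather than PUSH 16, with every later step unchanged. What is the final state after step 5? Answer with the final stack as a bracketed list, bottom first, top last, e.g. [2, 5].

(re-executing from step 1 with the substitution; state before step 1: [5, -4])
step 1 (PUSH 42): [5, -4, 42]
step 2 (PUSH 13): [5, -4, 42, 13]
step 3 (MUL): [5, -4, 546]
step 4 (SUB): [5, -550]
step 5 (PUSH 62): [5, -550, 62]

[5, -550, 62]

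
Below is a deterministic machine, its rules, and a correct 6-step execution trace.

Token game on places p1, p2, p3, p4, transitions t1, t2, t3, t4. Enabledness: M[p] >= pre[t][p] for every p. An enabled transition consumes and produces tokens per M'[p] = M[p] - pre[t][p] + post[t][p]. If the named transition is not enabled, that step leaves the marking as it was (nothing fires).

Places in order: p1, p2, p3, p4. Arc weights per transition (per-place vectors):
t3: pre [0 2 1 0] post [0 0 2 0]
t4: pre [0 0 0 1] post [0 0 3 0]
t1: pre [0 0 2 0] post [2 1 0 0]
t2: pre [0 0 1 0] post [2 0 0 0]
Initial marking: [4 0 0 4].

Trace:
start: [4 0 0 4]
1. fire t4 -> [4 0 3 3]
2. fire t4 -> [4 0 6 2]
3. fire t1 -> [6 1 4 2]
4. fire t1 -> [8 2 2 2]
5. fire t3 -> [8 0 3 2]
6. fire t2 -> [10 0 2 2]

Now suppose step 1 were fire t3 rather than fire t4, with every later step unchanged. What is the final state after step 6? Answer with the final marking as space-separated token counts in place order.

(re-executing from step 1 with the substitution; state before step 1: [4 0 0 4])
1. fire t3 -> [4 0 0 4]
2. fire t4 -> [4 0 3 3]
3. fire t1 -> [6 1 1 3]
4. fire t1 -> [6 1 1 3]
5. fire t3 -> [6 1 1 3]
6. fire t2 -> [8 1 0 3]

8 1 0 3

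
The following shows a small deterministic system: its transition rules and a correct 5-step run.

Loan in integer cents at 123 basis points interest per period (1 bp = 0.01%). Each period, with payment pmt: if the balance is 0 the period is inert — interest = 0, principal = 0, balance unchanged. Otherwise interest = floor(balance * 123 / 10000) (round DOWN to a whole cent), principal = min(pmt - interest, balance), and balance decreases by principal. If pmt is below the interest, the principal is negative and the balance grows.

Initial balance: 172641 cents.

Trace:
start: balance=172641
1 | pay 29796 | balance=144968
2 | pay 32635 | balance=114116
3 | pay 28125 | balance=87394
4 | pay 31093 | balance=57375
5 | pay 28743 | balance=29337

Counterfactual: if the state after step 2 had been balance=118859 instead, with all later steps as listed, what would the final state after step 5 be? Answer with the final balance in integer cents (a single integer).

34257

state after step 2 := balance=118859
3 | pay 28125 | balance=92195
4 | pay 31093 | balance=62235
5 | pay 28743 | balance=34257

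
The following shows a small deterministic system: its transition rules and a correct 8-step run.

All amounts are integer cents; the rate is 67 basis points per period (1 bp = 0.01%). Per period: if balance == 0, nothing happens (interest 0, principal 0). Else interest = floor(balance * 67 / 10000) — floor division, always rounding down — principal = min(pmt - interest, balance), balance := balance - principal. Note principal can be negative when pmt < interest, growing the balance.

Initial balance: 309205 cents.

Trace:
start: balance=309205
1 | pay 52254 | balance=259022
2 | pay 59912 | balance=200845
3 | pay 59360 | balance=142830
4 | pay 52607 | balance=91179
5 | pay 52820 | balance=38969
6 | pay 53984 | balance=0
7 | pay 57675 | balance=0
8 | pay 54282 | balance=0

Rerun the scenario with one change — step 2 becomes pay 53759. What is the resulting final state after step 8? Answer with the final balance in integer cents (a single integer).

0

(re-executing from step 2 with the substitution; state before step 2: balance=259022)
2 | pay 53759 | balance=206998
3 | pay 59360 | balance=149024
4 | pay 52607 | balance=97415
5 | pay 52820 | balance=45247
6 | pay 53984 | balance=0
7 | pay 57675 | balance=0
8 | pay 54282 | balance=0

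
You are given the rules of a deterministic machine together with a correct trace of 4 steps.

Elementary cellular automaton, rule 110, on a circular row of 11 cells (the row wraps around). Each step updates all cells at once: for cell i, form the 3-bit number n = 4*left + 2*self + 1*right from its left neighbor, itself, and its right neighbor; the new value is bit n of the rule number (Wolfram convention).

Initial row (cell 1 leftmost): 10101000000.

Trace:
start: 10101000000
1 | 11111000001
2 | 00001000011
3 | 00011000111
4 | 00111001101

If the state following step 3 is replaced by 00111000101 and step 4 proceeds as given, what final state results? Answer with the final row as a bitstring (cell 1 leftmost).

state after step 3 := 00111000101
4 | 01101001111

01101001111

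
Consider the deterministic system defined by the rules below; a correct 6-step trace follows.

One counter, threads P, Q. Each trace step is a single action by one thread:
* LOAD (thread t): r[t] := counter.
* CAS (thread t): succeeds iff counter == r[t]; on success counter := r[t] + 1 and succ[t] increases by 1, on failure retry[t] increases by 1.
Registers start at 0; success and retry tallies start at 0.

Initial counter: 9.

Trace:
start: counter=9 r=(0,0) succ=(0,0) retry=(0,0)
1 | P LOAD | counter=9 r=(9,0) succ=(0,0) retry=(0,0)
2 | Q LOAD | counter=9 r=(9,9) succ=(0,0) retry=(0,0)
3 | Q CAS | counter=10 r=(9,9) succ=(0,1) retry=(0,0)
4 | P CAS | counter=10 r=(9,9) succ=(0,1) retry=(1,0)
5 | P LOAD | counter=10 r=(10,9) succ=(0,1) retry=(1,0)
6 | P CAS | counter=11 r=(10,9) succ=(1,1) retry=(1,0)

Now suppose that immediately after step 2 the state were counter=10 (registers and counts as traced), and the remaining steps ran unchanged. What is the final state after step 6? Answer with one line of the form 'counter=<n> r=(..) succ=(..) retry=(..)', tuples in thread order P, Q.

counter=11 r=(10,9) succ=(1,0) retry=(1,1)

state after step 2 := counter=10 r=(9,9) succ=(0,0) retry=(0,0)
3 | Q CAS | counter=10 r=(9,9) succ=(0,0) retry=(0,1)
4 | P CAS | counter=10 r=(9,9) succ=(0,0) retry=(1,1)
5 | P LOAD | counter=10 r=(10,9) succ=(0,0) retry=(1,1)
6 | P CAS | counter=11 r=(10,9) succ=(1,0) retry=(1,1)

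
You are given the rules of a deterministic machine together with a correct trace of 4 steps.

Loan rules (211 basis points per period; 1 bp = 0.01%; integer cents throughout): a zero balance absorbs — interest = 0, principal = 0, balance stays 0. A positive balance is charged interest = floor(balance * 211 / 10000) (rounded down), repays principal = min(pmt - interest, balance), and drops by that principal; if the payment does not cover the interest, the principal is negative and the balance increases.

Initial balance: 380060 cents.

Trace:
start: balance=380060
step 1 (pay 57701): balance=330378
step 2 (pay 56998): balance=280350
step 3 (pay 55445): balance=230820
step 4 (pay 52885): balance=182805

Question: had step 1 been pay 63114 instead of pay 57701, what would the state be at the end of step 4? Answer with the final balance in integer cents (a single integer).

177042

(re-executing from step 1 with the substitution; state before step 1: balance=380060)
step 1 (pay 63114): balance=324965
step 2 (pay 56998): balance=274823
step 3 (pay 55445): balance=225176
step 4 (pay 52885): balance=177042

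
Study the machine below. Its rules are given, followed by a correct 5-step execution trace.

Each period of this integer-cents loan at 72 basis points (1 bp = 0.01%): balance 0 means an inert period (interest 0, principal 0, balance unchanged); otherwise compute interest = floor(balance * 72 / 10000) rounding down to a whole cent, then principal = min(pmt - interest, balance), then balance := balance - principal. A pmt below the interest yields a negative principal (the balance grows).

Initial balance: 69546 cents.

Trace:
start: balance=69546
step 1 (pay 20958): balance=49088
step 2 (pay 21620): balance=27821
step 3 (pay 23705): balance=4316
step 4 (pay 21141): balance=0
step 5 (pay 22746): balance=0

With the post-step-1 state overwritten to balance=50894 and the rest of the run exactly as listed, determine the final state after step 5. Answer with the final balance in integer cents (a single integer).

0

state after step 1 := balance=50894
step 2 (pay 21620): balance=29640
step 3 (pay 23705): balance=6148
step 4 (pay 21141): balance=0
step 5 (pay 22746): balance=0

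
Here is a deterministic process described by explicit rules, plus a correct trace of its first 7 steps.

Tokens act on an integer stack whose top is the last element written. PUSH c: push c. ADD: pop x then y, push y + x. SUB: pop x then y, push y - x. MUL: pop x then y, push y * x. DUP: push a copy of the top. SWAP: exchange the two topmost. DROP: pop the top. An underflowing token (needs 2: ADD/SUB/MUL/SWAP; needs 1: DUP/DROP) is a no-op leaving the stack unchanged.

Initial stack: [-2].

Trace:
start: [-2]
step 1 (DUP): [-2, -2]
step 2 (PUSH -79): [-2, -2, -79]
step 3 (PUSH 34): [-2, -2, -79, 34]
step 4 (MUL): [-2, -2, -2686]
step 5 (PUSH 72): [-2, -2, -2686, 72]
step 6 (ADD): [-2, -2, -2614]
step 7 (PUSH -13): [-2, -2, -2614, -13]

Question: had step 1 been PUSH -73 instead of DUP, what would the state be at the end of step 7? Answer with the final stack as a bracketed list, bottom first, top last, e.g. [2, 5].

[-2, -73, -2614, -13]

(re-executing from step 1 with the substitution; state before step 1: [-2])
step 1 (PUSH -73): [-2, -73]
step 2 (PUSH -79): [-2, -73, -79]
step 3 (PUSH 34): [-2, -73, -79, 34]
step 4 (MUL): [-2, -73, -2686]
step 5 (PUSH 72): [-2, -73, -2686, 72]
step 6 (ADD): [-2, -73, -2614]
step 7 (PUSH -13): [-2, -73, -2614, -13]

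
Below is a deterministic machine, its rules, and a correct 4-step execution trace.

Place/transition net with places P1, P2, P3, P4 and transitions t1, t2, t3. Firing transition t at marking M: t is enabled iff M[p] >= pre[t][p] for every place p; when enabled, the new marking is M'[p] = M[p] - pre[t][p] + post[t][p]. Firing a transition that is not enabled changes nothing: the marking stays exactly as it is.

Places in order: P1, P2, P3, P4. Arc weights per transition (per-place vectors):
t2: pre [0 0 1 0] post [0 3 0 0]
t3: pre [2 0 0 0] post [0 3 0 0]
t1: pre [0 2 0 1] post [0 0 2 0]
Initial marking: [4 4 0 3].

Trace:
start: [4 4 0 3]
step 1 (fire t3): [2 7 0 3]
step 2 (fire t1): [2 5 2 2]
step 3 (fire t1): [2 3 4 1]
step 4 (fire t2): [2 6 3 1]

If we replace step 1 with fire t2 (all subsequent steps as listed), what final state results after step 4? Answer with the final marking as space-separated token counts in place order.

4 3 3 1

(re-executing from step 1 with the substitution; state before step 1: [4 4 0 3])
step 1 (fire t2): [4 4 0 3]
step 2 (fire t1): [4 2 2 2]
step 3 (fire t1): [4 0 4 1]
step 4 (fire t2): [4 3 3 1]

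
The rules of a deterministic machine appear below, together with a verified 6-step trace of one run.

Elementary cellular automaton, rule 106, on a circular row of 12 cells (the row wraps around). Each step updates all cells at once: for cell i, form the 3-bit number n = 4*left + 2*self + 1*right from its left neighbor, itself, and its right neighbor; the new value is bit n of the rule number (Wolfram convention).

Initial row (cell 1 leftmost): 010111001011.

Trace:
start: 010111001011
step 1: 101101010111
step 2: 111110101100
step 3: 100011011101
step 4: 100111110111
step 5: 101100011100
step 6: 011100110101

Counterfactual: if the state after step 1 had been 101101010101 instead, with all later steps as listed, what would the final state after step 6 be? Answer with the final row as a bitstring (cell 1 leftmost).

state after step 1 := 101101010101
step 2: 111110101011
step 3: 000011010110
step 4: 000111101110
step 5: 001100111010
step 6: 011101101100

011101101100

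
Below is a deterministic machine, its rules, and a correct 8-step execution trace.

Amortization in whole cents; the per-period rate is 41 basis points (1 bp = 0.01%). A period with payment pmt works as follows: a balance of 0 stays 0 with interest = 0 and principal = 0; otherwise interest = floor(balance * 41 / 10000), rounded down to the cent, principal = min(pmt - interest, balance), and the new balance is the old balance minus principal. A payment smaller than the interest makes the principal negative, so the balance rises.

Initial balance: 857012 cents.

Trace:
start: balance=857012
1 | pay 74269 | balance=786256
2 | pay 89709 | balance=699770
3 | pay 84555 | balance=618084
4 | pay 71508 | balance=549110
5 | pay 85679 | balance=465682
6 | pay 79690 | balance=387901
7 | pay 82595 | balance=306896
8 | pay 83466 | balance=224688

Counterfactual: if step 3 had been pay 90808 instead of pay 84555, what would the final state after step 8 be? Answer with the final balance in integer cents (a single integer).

218305

(re-executing from step 3 with the substitution; state before step 3: balance=699770)
3 | pay 90808 | balance=611831
4 | pay 71508 | balance=542831
5 | pay 85679 | balance=459377
6 | pay 79690 | balance=381570
7 | pay 82595 | balance=300539
8 | pay 83466 | balance=218305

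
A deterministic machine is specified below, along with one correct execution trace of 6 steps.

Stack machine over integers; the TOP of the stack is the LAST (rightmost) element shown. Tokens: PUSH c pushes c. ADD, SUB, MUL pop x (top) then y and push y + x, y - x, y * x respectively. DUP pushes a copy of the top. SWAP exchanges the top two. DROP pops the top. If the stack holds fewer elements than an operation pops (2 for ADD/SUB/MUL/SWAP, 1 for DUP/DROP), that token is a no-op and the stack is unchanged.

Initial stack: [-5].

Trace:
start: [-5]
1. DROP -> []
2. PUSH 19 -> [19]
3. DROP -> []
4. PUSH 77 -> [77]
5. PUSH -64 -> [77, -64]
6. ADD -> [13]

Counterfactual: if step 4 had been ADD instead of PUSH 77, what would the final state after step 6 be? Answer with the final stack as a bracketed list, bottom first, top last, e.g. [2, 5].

[-64]

(re-executing from step 4 with the substitution; state before step 4: [])
4. ADD -> []
5. PUSH -64 -> [-64]
6. ADD -> [-64]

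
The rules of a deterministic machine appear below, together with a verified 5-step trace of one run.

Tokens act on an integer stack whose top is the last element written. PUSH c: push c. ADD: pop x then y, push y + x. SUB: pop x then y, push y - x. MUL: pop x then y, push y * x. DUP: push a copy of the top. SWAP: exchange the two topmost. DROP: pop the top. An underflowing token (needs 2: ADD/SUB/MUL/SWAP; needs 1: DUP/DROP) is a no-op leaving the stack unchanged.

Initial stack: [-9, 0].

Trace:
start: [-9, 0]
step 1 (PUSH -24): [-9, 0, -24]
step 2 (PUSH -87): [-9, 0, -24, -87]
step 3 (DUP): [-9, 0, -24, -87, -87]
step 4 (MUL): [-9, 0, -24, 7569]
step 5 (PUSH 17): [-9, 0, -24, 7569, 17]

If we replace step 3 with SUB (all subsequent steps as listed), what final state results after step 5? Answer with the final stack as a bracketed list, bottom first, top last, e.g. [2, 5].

(re-executing from step 3 with the substitution; state before step 3: [-9, 0, -24, -87])
step 3 (SUB): [-9, 0, 63]
step 4 (MUL): [-9, 0]
step 5 (PUSH 17): [-9, 0, 17]

[-9, 0, 17]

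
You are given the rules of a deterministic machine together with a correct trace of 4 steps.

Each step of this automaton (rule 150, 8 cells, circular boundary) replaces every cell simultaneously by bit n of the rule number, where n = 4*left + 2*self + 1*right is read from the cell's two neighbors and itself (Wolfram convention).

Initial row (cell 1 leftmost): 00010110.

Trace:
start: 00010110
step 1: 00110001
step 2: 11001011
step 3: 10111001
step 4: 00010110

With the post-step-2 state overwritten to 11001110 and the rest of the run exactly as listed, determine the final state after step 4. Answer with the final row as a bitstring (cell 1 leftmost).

01000110

state after step 2 := 11001110
step 3: 00110100
step 4: 01000110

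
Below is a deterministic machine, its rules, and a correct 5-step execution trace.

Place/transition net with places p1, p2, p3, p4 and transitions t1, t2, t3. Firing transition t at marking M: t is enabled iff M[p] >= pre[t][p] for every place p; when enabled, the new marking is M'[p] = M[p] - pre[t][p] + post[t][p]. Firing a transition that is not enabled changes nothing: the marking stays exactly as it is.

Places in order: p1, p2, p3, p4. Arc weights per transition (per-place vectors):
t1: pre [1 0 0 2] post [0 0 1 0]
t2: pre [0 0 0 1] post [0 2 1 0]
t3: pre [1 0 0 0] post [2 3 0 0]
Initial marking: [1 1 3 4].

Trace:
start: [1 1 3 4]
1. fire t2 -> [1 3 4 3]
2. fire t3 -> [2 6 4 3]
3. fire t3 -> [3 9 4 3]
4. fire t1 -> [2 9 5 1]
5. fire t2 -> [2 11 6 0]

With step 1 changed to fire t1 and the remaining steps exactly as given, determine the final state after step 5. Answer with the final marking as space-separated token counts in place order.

(re-executing from step 1 with the substitution; state before step 1: [1 1 3 4])
1. fire t1 -> [0 1 4 2]
2. fire t3 -> [0 1 4 2]
3. fire t3 -> [0 1 4 2]
4. fire t1 -> [0 1 4 2]
5. fire t2 -> [0 3 5 1]

0 3 5 1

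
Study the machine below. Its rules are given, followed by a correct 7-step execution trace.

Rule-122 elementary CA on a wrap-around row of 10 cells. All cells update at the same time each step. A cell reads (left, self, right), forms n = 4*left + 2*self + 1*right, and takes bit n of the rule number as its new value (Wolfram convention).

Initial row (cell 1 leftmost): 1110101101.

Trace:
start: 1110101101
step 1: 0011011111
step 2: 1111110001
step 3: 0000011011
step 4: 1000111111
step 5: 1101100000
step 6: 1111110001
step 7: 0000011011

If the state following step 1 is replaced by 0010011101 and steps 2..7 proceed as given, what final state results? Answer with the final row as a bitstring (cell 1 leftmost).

1100000110

state after step 1 := 0010011101
step 2: 1101110110
step 3: 1111011111
step 4: 0001110000
step 5: 0011011000
step 6: 0111111100
step 7: 1100000110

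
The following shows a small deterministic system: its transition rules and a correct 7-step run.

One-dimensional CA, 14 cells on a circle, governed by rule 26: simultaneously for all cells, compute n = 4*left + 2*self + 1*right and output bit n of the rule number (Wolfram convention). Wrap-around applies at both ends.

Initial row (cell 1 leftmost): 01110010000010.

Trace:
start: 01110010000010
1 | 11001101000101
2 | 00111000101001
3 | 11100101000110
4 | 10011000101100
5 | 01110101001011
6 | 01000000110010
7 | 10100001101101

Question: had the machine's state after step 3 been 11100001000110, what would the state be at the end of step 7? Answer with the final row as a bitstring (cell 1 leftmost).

10110001101101

state after step 3 := 11100001000110
4 | 10010010101100
5 | 01101100001011
6 | 01001010010010
7 | 10110001101101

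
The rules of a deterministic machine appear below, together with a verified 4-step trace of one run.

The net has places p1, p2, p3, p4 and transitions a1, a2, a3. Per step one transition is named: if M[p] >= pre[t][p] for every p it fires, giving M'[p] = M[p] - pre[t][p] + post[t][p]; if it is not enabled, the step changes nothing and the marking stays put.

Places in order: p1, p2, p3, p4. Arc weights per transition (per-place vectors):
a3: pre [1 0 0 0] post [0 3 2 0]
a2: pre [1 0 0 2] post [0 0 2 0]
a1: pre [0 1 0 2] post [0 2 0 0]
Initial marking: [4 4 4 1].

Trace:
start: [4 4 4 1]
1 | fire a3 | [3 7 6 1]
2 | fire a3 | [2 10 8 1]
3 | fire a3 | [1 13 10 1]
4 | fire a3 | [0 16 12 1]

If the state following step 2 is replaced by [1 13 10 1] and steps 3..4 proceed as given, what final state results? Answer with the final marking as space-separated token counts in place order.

state after step 2 := [1 13 10 1]
3 | fire a3 | [0 16 12 1]
4 | fire a3 | [0 16 12 1]

0 16 12 1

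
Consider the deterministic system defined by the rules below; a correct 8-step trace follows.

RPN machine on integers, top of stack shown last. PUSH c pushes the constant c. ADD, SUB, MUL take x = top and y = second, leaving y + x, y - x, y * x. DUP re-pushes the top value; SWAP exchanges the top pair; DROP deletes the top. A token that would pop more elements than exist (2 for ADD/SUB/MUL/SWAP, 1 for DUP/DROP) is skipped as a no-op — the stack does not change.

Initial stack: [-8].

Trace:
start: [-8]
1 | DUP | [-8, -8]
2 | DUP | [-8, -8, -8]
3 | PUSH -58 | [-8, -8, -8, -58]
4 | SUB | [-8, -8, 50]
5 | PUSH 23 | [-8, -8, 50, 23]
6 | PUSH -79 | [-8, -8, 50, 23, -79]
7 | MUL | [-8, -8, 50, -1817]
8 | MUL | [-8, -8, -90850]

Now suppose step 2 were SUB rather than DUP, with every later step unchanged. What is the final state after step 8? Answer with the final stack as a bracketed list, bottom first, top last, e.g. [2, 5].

[-105386]

(re-executing from step 2 with the substitution; state before step 2: [-8, -8])
2 | SUB | [0]
3 | PUSH -58 | [0, -58]
4 | SUB | [58]
5 | PUSH 23 | [58, 23]
6 | PUSH -79 | [58, 23, -79]
7 | MUL | [58, -1817]
8 | MUL | [-105386]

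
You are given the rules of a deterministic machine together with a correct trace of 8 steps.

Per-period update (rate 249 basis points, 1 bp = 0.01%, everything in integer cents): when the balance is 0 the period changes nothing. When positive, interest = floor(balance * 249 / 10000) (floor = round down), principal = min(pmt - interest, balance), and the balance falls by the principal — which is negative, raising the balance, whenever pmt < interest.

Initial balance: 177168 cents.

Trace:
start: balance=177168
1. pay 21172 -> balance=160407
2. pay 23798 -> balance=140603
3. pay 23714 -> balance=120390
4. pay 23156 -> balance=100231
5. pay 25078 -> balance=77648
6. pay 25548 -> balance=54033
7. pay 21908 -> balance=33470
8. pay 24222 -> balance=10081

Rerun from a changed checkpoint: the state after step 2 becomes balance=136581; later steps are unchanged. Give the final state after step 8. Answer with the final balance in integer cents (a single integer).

state after step 2 := balance=136581
3. pay 23714 -> balance=116267
4. pay 23156 -> balance=96006
5. pay 25078 -> balance=73318
6. pay 25548 -> balance=49595
7. pay 21908 -> balance=28921
8. pay 24222 -> balance=5419

5419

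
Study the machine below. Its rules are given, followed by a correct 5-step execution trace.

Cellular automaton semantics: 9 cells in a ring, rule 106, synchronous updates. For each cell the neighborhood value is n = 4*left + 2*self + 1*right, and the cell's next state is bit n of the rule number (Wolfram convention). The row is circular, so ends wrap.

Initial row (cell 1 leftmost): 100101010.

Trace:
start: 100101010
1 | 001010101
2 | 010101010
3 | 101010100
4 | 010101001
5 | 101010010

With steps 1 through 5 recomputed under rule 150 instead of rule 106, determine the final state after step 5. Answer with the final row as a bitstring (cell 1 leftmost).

(re-executing steps 1..5 under rule 150; state before step 1: 100101010)
1 | 111101010
2 | 011001010
3 | 100111011
4 | 011010001
5 | 000011011

000011011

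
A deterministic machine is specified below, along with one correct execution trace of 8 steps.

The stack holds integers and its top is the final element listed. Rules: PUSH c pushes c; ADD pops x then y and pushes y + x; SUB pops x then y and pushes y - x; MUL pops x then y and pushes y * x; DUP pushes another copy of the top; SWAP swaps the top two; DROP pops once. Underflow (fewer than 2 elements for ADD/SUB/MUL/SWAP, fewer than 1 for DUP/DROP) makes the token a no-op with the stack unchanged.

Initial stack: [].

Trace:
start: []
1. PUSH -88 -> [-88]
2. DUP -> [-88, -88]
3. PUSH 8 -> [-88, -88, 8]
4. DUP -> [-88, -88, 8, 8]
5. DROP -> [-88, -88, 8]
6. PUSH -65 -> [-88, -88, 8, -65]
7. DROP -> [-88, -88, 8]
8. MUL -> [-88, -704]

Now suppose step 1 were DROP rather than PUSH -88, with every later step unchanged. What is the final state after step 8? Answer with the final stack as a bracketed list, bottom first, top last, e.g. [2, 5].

(re-executing from step 1 with the substitution; state before step 1: [])
1. DROP -> []
2. DUP -> []
3. PUSH 8 -> [8]
4. DUP -> [8, 8]
5. DROP -> [8]
6. PUSH -65 -> [8, -65]
7. DROP -> [8]
8. MUL -> [8]

[8]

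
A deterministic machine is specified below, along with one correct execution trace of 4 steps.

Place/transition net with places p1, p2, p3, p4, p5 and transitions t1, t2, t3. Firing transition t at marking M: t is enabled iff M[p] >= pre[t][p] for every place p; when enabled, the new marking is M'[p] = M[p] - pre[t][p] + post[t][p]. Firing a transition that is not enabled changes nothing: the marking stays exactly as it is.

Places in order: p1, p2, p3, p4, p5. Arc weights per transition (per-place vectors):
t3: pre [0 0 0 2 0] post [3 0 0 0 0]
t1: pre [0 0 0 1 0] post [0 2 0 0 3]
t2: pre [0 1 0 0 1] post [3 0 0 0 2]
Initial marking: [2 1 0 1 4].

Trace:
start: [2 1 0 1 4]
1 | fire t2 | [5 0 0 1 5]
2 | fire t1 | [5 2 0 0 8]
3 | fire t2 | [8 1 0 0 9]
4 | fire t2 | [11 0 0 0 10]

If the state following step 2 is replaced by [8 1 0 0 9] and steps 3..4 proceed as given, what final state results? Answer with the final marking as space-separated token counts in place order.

11 0 0 0 10

state after step 2 := [8 1 0 0 9]
3 | fire t2 | [11 0 0 0 10]
4 | fire t2 | [11 0 0 0 10]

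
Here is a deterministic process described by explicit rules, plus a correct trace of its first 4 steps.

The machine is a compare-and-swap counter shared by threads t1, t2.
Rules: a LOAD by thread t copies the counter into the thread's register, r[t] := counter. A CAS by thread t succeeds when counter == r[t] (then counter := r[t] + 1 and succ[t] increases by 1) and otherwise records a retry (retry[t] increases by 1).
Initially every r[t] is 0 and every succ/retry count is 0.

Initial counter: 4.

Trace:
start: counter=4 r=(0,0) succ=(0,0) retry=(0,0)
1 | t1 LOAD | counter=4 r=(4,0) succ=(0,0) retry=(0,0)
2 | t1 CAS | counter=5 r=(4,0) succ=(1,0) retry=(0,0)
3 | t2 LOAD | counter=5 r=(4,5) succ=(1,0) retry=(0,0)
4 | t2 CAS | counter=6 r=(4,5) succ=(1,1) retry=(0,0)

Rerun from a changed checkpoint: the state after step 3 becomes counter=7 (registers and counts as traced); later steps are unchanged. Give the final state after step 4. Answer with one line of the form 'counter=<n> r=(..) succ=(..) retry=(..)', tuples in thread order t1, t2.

state after step 3 := counter=7 r=(4,5) succ=(1,0) retry=(0,0)
4 | t2 CAS | counter=7 r=(4,5) succ=(1,0) retry=(0,1)

counter=7 r=(4,5) succ=(1,0) retry=(0,1)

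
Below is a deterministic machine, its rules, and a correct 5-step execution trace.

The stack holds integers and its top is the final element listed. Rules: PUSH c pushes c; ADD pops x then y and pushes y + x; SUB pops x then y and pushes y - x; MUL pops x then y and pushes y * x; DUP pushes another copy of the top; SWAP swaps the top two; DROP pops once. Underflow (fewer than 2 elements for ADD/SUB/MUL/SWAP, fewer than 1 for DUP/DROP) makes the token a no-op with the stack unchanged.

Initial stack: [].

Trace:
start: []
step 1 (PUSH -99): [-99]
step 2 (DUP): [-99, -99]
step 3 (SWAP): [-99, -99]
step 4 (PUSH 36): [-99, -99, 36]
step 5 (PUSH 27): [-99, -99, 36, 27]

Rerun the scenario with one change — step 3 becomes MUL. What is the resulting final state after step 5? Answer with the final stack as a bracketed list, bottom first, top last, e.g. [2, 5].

(re-executing from step 3 with the substitution; state before step 3: [-99, -99])
step 3 (MUL): [9801]
step 4 (PUSH 36): [9801, 36]
step 5 (PUSH 27): [9801, 36, 27]

[9801, 36, 27]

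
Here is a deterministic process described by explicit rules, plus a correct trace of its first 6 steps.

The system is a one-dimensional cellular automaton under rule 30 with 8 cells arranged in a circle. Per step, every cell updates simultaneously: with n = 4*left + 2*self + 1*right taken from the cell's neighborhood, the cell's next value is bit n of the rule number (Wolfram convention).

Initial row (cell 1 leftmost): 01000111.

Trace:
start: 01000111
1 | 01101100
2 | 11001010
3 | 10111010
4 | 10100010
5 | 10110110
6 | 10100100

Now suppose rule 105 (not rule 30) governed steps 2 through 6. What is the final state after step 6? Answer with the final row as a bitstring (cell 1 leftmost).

(re-executing steps 2..6 under rule 105; state before step 2: 01101100)
2 | 01111101
3 | 11000110
4 | 11010111
5 | 01101100
6 | 01111101

01111101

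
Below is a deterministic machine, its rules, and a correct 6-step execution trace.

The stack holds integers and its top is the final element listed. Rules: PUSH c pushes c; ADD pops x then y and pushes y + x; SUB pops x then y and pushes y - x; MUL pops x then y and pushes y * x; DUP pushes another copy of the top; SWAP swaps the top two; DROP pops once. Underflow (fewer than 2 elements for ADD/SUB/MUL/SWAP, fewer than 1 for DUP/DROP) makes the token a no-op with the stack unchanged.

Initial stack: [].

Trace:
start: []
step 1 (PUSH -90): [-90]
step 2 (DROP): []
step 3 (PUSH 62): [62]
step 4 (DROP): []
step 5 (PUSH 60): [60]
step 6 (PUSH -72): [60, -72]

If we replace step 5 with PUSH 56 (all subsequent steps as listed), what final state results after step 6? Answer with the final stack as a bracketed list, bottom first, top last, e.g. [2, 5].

[56, -72]

(re-executing from step 5 with the substitution; state before step 5: [])
step 5 (PUSH 56): [56]
step 6 (PUSH -72): [56, -72]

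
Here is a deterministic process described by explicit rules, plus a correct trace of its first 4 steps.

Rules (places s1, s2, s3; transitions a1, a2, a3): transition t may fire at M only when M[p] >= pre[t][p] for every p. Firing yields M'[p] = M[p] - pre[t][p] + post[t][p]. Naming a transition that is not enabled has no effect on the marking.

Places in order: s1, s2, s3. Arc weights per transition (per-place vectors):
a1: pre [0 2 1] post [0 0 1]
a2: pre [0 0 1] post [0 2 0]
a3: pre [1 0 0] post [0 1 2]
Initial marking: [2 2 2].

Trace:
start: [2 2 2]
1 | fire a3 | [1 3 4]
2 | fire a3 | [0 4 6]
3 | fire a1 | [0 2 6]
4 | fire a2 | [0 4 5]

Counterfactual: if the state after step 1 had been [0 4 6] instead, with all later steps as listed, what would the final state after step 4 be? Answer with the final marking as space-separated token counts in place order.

state after step 1 := [0 4 6]
2 | fire a3 | [0 4 6]
3 | fire a1 | [0 2 6]
4 | fire a2 | [0 4 5]

0 4 5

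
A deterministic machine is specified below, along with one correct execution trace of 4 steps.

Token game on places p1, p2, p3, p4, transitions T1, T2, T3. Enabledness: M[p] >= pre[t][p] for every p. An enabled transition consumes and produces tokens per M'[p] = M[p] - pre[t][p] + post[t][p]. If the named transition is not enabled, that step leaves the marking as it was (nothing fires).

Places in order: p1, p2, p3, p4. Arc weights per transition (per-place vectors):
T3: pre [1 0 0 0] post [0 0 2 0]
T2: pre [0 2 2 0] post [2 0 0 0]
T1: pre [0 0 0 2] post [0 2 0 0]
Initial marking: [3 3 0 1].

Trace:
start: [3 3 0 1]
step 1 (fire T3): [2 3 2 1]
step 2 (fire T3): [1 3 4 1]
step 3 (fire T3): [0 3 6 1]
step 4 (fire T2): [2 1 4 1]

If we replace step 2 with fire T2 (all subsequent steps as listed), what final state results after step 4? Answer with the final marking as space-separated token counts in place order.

(re-executing from step 2 with the substitution; state before step 2: [2 3 2 1])
step 2 (fire T2): [4 1 0 1]
step 3 (fire T3): [3 1 2 1]
step 4 (fire T2): [3 1 2 1]

3 1 2 1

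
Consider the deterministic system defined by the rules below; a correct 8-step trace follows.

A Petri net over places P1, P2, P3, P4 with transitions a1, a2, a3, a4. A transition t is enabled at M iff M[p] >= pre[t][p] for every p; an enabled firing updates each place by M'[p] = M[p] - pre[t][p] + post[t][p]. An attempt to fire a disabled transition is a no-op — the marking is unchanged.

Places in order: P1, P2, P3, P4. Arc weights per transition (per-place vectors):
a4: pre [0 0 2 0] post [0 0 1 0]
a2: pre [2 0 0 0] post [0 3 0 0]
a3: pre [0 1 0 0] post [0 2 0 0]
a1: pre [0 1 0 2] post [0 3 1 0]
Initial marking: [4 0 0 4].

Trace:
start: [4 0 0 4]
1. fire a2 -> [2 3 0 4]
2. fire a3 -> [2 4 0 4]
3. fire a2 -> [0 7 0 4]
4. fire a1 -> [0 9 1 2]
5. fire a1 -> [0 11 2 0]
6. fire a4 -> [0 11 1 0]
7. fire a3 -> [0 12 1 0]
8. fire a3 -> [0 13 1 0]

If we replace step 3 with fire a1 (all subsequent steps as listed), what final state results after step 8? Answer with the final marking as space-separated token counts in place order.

(re-executing from step 3 with the substitution; state before step 3: [2 4 0 4])
3. fire a1 -> [2 6 1 2]
4. fire a1 -> [2 8 2 0]
5. fire a1 -> [2 8 2 0]
6. fire a4 -> [2 8 1 0]
7. fire a3 -> [2 9 1 0]
8. fire a3 -> [2 10 1 0]

2 10 1 0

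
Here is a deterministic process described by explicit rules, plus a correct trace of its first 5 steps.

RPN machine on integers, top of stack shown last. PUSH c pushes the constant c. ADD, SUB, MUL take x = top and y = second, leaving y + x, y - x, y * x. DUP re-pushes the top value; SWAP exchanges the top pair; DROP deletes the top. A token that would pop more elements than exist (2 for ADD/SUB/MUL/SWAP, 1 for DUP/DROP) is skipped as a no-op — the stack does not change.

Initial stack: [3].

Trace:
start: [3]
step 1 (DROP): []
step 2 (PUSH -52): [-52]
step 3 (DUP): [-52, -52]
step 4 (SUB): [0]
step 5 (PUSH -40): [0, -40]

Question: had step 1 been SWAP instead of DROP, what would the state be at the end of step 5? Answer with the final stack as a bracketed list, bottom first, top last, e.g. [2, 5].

(re-executing from step 1 with the substitution; state before step 1: [3])
step 1 (SWAP): [3]
step 2 (PUSH -52): [3, -52]
step 3 (DUP): [3, -52, -52]
step 4 (SUB): [3, 0]
step 5 (PUSH -40): [3, 0, -40]

[3, 0, -40]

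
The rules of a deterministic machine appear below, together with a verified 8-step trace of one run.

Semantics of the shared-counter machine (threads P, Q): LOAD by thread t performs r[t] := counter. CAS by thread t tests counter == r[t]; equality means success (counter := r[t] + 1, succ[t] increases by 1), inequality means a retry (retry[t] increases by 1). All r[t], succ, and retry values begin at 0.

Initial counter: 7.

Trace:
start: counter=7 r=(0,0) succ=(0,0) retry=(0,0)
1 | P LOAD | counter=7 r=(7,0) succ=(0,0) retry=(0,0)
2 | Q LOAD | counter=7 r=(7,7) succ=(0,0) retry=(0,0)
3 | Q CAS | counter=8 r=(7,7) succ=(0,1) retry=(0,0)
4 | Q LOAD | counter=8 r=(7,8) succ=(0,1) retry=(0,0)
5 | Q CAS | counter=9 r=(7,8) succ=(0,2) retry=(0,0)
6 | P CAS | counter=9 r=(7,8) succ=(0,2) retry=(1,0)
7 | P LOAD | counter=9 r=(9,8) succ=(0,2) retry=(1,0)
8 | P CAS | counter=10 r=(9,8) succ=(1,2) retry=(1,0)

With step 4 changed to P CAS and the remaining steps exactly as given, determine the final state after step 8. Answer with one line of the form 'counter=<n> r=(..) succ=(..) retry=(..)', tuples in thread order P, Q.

(re-executing from step 4 with the substitution; state before step 4: counter=8 r=(7,7) succ=(0,1) retry=(0,0))
4 | P CAS | counter=8 r=(7,7) succ=(0,1) retry=(1,0)
5 | Q CAS | counter=8 r=(7,7) succ=(0,1) retry=(1,1)
6 | P CAS | counter=8 r=(7,7) succ=(0,1) retry=(2,1)
7 | P LOAD | counter=8 r=(8,7) succ=(0,1) retry=(2,1)
8 | P CAS | counter=9 r=(8,7) succ=(1,1) retry=(2,1)

counter=9 r=(8,7) succ=(1,1) retry=(2,1)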